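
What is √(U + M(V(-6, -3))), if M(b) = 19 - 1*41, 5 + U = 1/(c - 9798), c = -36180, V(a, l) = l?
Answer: I*√57077411046/45978 ≈ 5.1962*I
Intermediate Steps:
U = -229891/45978 (U = -5 + 1/(-36180 - 9798) = -5 + 1/(-45978) = -5 - 1/45978 = -229891/45978 ≈ -5.0000)
M(b) = -22 (M(b) = 19 - 41 = -22)
√(U + M(V(-6, -3))) = √(-229891/45978 - 22) = √(-1241407/45978) = I*√57077411046/45978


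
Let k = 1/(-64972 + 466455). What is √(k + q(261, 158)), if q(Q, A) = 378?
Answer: 5*√2437171637309/401483 ≈ 19.442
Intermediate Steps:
k = 1/401483 ≈ 2.4908e-6
√(k + q(261, 158)) = √(1/401483 + 378) = √(151760575/401483) = 5*√2437171637309/401483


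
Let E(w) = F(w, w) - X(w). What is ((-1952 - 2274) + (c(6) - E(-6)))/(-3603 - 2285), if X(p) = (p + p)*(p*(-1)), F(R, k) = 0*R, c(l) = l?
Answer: 1073/1472 ≈ 0.72894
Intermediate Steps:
F(R, k) = 0
X(p) = -2*p² (X(p) = (2*p)*(-p) = -2*p²)
E(w) = 2*w² (E(w) = 0 - (-2)*w² = 0 + 2*w² = 2*w²)
((-1952 - 2274) + (c(6) - E(-6)))/(-3603 - 2285) = ((-1952 - 2274) + (6 - 2*(-6)²))/(-3603 - 2285) = (-4226 + (6 - 2*36))/(-5888) = (-4226 + (6 - 1*72))*(-1/5888) = (-4226 + (6 - 72))*(-1/5888) = (-4226 - 66)*(-1/5888) = -4292*(-1/5888) = 1073/1472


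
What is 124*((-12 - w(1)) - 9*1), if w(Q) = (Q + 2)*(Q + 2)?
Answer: -3720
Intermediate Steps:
w(Q) = (2 + Q)² (w(Q) = (2 + Q)*(2 + Q) = (2 + Q)²)
124*((-12 - w(1)) - 9*1) = 124*((-12 - (2 + 1)²) - 9*1) = 124*((-12 - 1*3²) - 9) = 124*((-12 - 1*9) - 9) = 124*((-12 - 9) - 9) = 124*(-21 - 9) = 124*(-30) = -3720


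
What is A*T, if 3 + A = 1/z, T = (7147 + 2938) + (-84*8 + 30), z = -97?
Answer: -2757356/97 ≈ -28426.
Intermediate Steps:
T = 9443 (T = 10085 + (-672 + 30) = 10085 - 642 = 9443)
A = -292/97 (A = -3 + 1/(-97) = -3 - 1/97 = -292/97 ≈ -3.0103)
A*T = -292/97*9443 = -2757356/97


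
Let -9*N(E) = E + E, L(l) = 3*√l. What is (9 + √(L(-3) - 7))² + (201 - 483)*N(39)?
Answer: 2444 + (9 + √(-7 + 3*I*√3))² ≈ 2534.7 + 55.657*I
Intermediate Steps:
N(E) = -2*E/9 (N(E) = -(E + E)/9 = -2*E/9)
(9 + √(L(-3) - 7))² + (201 - 483)*N(39) = (9 + √(3*√(-3) - 7))² + (201 - 483)*(-2/9*39) = (9 + √(3*(I*√3) - 7))² - 282*(-26/3) = (9 + √(3*I*√3 - 7))² + 2444 = (9 + √(-7 + 3*I*√3))² + 2444 = 2444 + (9 + √(-7 + 3*I*√3))²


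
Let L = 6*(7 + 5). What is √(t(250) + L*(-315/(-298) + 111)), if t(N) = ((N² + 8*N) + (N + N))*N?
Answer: 2*√90236342513/149 ≈ 4032.1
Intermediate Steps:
L = 72 (L = 6*12 = 72)
t(N) = N*(N² + 10*N) (t(N) = ((N² + 8*N) + 2*N)*N = (N² + 10*N)*N = N*(N² + 10*N))
√(t(250) + L*(-315/(-298) + 111)) = √(250²*(10 + 250) + 72*(-315/(-298) + 111)) = √(62500*260 + 72*(-315*(-1/298) + 111)) = √(16250000 + 72*(315/298 + 111)) = √(16250000 + 72*(33393/298)) = √(16250000 + 1202148/149) = √(2422452148/149) = 2*√90236342513/149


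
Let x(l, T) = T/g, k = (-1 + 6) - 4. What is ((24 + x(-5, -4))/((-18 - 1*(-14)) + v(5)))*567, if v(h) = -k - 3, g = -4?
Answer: -14175/8 ≈ -1771.9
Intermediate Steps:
k = 1 (k = 5 - 4 = 1)
v(h) = -4 (v(h) = -1*1 - 3 = -1 - 3 = -4)
x(l, T) = -T/4 (x(l, T) = T/(-4) = T*(-¼) = -T/4)
((24 + x(-5, -4))/((-18 - 1*(-14)) + v(5)))*567 = ((24 - ¼*(-4))/((-18 - 1*(-14)) - 4))*567 = ((24 + 1)/((-18 + 14) - 4))*567 = (25/(-4 - 4))*567 = (25/(-8))*567 = (25*(-⅛))*567 = -25/8*567 = -14175/8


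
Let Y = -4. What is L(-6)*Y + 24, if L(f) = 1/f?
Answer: 74/3 ≈ 24.667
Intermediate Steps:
L(-6)*Y + 24 = -4/(-6) + 24 = -⅙*(-4) + 24 = ⅔ + 24 = 74/3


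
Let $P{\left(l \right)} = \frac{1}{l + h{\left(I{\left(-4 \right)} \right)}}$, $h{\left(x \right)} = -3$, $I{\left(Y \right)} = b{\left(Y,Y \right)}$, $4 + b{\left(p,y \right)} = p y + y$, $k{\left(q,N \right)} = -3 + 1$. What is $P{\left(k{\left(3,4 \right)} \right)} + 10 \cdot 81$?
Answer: $\frac{4049}{5} \approx 809.8$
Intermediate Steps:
$k{\left(q,N \right)} = -2$
$b{\left(p,y \right)} = -4 + y + p y$ ($b{\left(p,y \right)} = -4 + \left(p y + y\right) = -4 + \left(y + p y\right) = -4 + y + p y$)
$I{\left(Y \right)} = -4 + Y + Y^{2}$ ($I{\left(Y \right)} = -4 + Y + Y Y = -4 + Y + Y^{2}$)
$P{\left(l \right)} = \frac{1}{-3 + l}$ ($P{\left(l \right)} = \frac{1}{l - 3} = \frac{1}{-3 + l}$)
$P{\left(k{\left(3,4 \right)} \right)} + 10 \cdot 81 = \frac{1}{-3 - 2} + 10 \cdot 81 = \frac{1}{-5} + 810 = - \frac{1}{5} + 810 = \frac{4049}{5}$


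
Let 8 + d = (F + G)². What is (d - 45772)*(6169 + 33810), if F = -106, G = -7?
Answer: -1319746769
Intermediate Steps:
d = 12761 (d = -8 + (-106 - 7)² = -8 + (-113)² = -8 + 12769 = 12761)
(d - 45772)*(6169 + 33810) = (12761 - 45772)*(6169 + 33810) = -33011*39979 = -1319746769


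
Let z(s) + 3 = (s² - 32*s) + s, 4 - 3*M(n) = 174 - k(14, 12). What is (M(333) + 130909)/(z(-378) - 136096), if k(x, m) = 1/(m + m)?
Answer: 9421369/1332216 ≈ 7.0720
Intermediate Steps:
k(x, m) = 1/(2*m)
M(n) = -4079/72 (M(n) = 4/3 - (174 - 1/(2*12))/3 = 4/3 - (174 - 1*1/24)/3 = 4/3 - (174 - 1/24)/3 = 4/3 - ⅓*4175/24 = 4/3 - 4175/72 = -4079/72)
z(s) = -3 + s² - 31*s (z(s) = -3 + ((s² - 32*s) + s) = -3 + (s² - 31*s) = -3 + s² - 31*s)
(M(333) + 130909)/(z(-378) - 136096) = (-4079/72 + 130909)/((-3 + (-378)² - 31*(-378)) - 136096) = 9421369/(72*((-3 + 142884 + 11718) - 136096)) = 9421369/(72*(154599 - 136096)) = (9421369/72)/18503 = (9421369/72)*(1/18503) = 9421369/1332216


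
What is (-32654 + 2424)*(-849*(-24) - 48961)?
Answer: 864124550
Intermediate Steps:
(-32654 + 2424)*(-849*(-24) - 48961) = -30230*(20376 - 48961) = -30230*(-28585) = 864124550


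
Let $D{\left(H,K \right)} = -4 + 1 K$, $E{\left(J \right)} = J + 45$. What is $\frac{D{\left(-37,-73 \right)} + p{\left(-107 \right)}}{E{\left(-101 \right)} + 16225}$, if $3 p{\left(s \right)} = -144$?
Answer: $- \frac{125}{16169} \approx -0.0077308$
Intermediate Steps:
$E{\left(J \right)} = 45 + J$
$p{\left(s \right)} = -48$ ($p{\left(s \right)} = \frac{1}{3} \left(-144\right) = -48$)
$D{\left(H,K \right)} = -4 + K$
$\frac{D{\left(-37,-73 \right)} + p{\left(-107 \right)}}{E{\left(-101 \right)} + 16225} = \frac{\left(-4 - 73\right) - 48}{\left(45 - 101\right) + 16225} = \frac{-77 - 48}{-56 + 16225} = - \frac{125}{16169}$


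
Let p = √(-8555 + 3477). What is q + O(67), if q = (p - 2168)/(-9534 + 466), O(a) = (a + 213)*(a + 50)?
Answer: 74267462/2267 - I*√5078/9068 ≈ 32760.0 - 0.0078584*I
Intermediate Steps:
p = I*√5078 (p = √(-5078) = I*√5078 ≈ 71.26*I)
O(a) = (50 + a)*(213 + a) (O(a) = (213 + a)*(50 + a) = (50 + a)*(213 + a))
q = 542/2267 - I*√5078/9068 (q = (I*√5078 - 2168)/(-9534 + 466) = (-2168 + I*√5078)/(-9068) = (-2168 + I*√5078)*(-1/9068) = 542/2267 - I*√5078/9068 ≈ 0.23908 - 0.0078584*I)
q + O(67) = (542/2267 - I*√5078/9068) + (10650 + 67² + 263*67) = (542/2267 - I*√5078/9068) + (10650 + 4489 + 17621) = (542/2267 - I*√5078/9068) + 32760 = 74267462/2267 - I*√5078/9068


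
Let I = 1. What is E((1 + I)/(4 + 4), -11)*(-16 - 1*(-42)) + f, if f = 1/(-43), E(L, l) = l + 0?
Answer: -12299/43 ≈ -286.02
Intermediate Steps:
E(L, l) = l
f = -1/43 ≈ -0.023256
E((1 + I)/(4 + 4), -11)*(-16 - 1*(-42)) + f = -11*(-16 - 1*(-42)) - 1/43 = -11*(-16 + 42) - 1/43 = -11*26 - 1/43 = -286 - 1/43 = -12299/43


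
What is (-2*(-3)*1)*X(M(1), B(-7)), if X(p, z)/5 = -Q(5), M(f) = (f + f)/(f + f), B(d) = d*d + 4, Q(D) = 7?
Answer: -210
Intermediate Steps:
B(d) = 4 + d² (B(d) = d² + 4 = 4 + d²)
M(f) = 1 (M(f) = (2*f)/((2*f)) = (2*f)*(1/(2*f)) = 1)
X(p, z) = -35 (X(p, z) = 5*(-1*7) = 5*(-7) = -35)
(-2*(-3)*1)*X(M(1), B(-7)) = (-2*(-3)*1)*(-35) = (6*1)*(-35) = 6*(-35) = -210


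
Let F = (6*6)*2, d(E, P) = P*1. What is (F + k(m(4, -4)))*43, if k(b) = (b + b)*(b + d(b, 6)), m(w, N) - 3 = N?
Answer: 2666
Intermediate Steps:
d(E, P) = P
m(w, N) = 3 + N
k(b) = 2*b*(6 + b) (k(b) = (b + b)*(b + 6) = (2*b)*(6 + b) = 2*b*(6 + b))
F = 72 (F = 36*2 = 72)
(F + k(m(4, -4)))*43 = (72 + 2*(3 - 4)*(6 + (3 - 4)))*43 = (72 + 2*(-1)*(6 - 1))*43 = (72 + 2*(-1)*5)*43 = (72 - 10)*43 = 62*43 = 2666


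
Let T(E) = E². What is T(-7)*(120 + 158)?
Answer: 13622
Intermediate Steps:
T(-7)*(120 + 158) = (-7)²*(120 + 158) = 49*278 = 13622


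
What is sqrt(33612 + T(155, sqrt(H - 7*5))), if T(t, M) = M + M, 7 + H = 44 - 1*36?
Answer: sqrt(33612 + 2*I*sqrt(34)) ≈ 183.34 + 0.0318*I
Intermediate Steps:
H = 1 (H = -7 + (44 - 1*36) = -7 + (44 - 36) = -7 + 8 = 1)
T(t, M) = 2*M
sqrt(33612 + T(155, sqrt(H - 7*5))) = sqrt(33612 + 2*sqrt(1 - 7*5)) = sqrt(33612 + 2*sqrt(1 - 35)) = sqrt(33612 + 2*sqrt(-34)) = sqrt(33612 + 2*(I*sqrt(34))) = sqrt(33612 + 2*I*sqrt(34))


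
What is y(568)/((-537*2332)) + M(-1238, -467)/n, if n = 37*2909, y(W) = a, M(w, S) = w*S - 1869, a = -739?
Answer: 721742007455/134787083772 ≈ 5.3547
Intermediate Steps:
M(w, S) = -1869 + S*w (M(w, S) = S*w - 1869 = -1869 + S*w)
y(W) = -739
n = 107633
y(568)/((-537*2332)) + M(-1238, -467)/n = -739/((-537*2332)) + (-1869 - 467*(-1238))/107633 = -739/(-1252284) + (-1869 + 578146)*(1/107633) = -739*(-1/1252284) + 576277*(1/107633) = 739/1252284 + 576277/107633 = 721742007455/134787083772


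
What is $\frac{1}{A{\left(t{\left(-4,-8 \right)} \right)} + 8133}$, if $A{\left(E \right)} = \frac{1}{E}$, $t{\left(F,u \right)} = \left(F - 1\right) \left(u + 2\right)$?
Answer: $\frac{30}{243991} \approx 0.00012296$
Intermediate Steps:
$t{\left(F,u \right)} = \left(-1 + F\right) \left(2 + u\right)$
$\frac{1}{A{\left(t{\left(-4,-8 \right)} \right)} + 8133} = \frac{1}{\frac{1}{-2 - -8 + 2 \left(-4\right) - -32} + 8133} = \frac{1}{\frac{1}{-2 + 8 - 8 + 32} + 8133} = \frac{1}{\frac{1}{30} + 8133} = \frac{1}{\frac{243991}{30}} = \frac{30}{243991}$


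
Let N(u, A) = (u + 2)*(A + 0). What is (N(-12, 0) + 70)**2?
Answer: 4900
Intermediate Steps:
N(u, A) = A*(2 + u) (N(u, A) = (2 + u)*A = A*(2 + u))
(N(-12, 0) + 70)**2 = (0*(2 - 12) + 70)**2 = (0*(-10) + 70)**2 = (0 + 70)**2 = 70**2 = 4900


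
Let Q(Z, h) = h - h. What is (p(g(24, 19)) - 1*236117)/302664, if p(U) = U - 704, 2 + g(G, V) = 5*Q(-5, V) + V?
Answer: -59201/75666 ≈ -0.78240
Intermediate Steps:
Q(Z, h) = 0
g(G, V) = -2 + V (g(G, V) = -2 + (5*0 + V) = -2 + (0 + V) = -2 + V)
p(U) = -704 + U
(p(g(24, 19)) - 1*236117)/302664 = ((-704 + (-2 + 19)) - 1*236117)/302664 = ((-704 + 17) - 236117)*(1/302664) = (-687 - 236117)*(1/302664) = -236804*1/302664 = -59201/75666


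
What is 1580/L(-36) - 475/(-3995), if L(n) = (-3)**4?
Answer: 1270115/64719 ≈ 19.625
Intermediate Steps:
L(n) = 81
1580/L(-36) - 475/(-3995) = 1580/81 - 475/(-3995) = 1580*(1/81) - 475*(-1/3995) = 1580/81 + 95/799 = 1270115/64719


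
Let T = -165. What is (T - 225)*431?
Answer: -168090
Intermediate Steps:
(T - 225)*431 = (-165 - 225)*431 = -390*431 = -168090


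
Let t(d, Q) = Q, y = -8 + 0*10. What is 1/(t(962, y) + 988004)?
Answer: 1/987996 ≈ 1.0121e-6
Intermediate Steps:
y = -8 (y = -8 + 0 = -8)
1/(t(962, y) + 988004) = 1/(-8 + 988004) = 1/987996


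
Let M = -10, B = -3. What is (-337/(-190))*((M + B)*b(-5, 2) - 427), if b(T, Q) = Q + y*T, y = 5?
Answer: -21568/95 ≈ -227.03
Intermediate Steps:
b(T, Q) = Q + 5*T
(-337/(-190))*((M + B)*b(-5, 2) - 427) = (-337/(-190))*((-10 - 3)*(2 + 5*(-5)) - 427) = (-337*(-1/190))*(-13*(2 - 25) - 427) = 337*(-13*(-23) - 427)/190 = 337*(299 - 427)/190 = (337/190)*(-128) = -21568/95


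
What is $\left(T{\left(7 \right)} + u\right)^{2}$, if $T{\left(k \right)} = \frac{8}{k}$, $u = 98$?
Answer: $\frac{481636}{49} \approx 9829.3$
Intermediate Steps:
$\left(T{\left(7 \right)} + u\right)^{2} = \left(\frac{8}{7} + 98\right)^{2} = \left(\frac{694}{7}\right)^{2} = \frac{481636}{49}$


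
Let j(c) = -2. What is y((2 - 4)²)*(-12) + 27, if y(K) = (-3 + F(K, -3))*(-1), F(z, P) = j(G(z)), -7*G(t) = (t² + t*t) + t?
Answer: -33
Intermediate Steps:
G(t) = -2*t²/7 - t/7 (G(t) = -((t² + t*t) + t)/7 = -((t² + t²) + t)/7 = -(2*t² + t)/7 = -(t + 2*t²)/7 = -2*t²/7 - t/7)
F(z, P) = -2
y(K) = 5 (y(K) = (-3 - 2)*(-1) = -5*(-1) = 5)
y((2 - 4)²)*(-12) + 27 = 5*(-12) + 27 = -60 + 27 = -33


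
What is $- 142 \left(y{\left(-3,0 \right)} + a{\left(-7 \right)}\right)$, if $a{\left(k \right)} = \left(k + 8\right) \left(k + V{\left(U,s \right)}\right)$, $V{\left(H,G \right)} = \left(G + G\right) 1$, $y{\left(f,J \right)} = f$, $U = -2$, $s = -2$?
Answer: $1988$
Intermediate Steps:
$V{\left(H,G \right)} = 2 G$ ($V{\left(H,G \right)} = 2 G 1 = 2 G$)
$a{\left(k \right)} = \left(-4 + k\right) \left(8 + k\right)$ ($a{\left(k \right)} = \left(k + 8\right) \left(k + 2 \left(-2\right)\right) = \left(8 + k\right) \left(k - 4\right) = \left(8 + k\right) \left(-4 + k\right) = \left(-4 + k\right) \left(8 + k\right)$)
$- 142 \left(y{\left(-3,0 \right)} + a{\left(-7 \right)}\right) = - 142 \left(-3 + \left(-32 + \left(-7\right)^{2} + 4 \left(-7\right)\right)\right) = - 142 \left(-3 - 11\right) = \left(-142\right) \left(-14\right) = 1988$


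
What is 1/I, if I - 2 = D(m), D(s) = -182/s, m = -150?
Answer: 75/241 ≈ 0.31120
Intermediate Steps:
I = 241/75 (I = 2 - 182/(-150) = 2 - 182*(-1/150) = 2 + 91/75 = 241/75 ≈ 3.2133)
1/I = 1/(241/75) = 75/241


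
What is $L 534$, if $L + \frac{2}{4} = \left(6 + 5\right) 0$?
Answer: $-267$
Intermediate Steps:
$L = - \frac{1}{2}$ ($L = - \frac{1}{2} + \left(6 + 5\right) 0 = - \frac{1}{2} + 11 \cdot 0 = - \frac{1}{2} + 0 = - \frac{1}{2} \approx -0.5$)
$L 534 = \left(- \frac{1}{2}\right) 534 = -267$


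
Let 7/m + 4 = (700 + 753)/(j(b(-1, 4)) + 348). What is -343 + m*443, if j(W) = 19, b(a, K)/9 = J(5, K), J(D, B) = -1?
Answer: -1143212/15 ≈ -76214.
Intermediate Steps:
b(a, K) = -9 (b(a, K) = 9*(-1) = -9)
m = -2569/15 (m = 7/(-4 + (700 + 753)/(19 + 348)) = 7/(-4 + 1453/367) = 7/(-15/367) = 7*(-367/15) = -2569/15 ≈ -171.27)
-343 + m*443 = -343 - 2569/15*443 = -343 - 1138067/15 = -1143212/15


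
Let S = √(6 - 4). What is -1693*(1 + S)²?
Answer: -5079 - 3386*√2 ≈ -9867.5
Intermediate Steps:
S = √2 ≈ 1.4142
-1693*(1 + S)² = -1693*(1 + √2)²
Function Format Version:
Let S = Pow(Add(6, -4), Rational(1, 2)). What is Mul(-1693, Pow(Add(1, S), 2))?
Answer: Add(-5079, Mul(-3386, Pow(2, Rational(1, 2)))) ≈ -9867.5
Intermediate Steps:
S = Pow(2, Rational(1, 2)) ≈ 1.4142
Mul(-1693, Pow(Add(1, S), 2)) = Mul(-1693, Pow(Add(1, Pow(2, Rational(1, 2))), 2))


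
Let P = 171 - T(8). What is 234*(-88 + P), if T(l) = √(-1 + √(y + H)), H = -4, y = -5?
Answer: 19422 - 234*√(-1 + 3*I) ≈ 19179.0 - 337.57*I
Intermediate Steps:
T(l) = √(-1 + 3*I) (T(l) = √(-1 + √(-5 - 4)) = √(-1 + √(-9)) = √(-1 + 3*I))
P = 171 - √(-1 + 3*I) ≈ 169.96 - 1.4426*I
234*(-88 + P) = 234*(-88 + (171 - √(-1 + 3*I))) = 234*(83 - √(-1 + 3*I)) = 19422 - 234*√(-1 + 3*I)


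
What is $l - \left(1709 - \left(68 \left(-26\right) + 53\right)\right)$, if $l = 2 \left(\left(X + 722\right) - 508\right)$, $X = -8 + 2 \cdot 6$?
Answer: $-2988$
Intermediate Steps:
$X = 4$ ($X = -8 + 12 = 4$)
$l = 436$ ($l = 2 \left(\left(4 + 722\right) - 508\right) = 2 \left(726 - 508\right) = 2 \cdot 218 = 436$)
$l - \left(1709 - \left(68 \left(-26\right) + 53\right)\right) = 436 - \left(1709 - \left(68 \left(-26\right) + 53\right)\right) = 436 - \left(1709 - \left(-1768 + 53\right)\right) = 436 - \left(1709 - -1715\right) = 436 - \left(1709 + 1715\right) = 436 - 3424 = -2988$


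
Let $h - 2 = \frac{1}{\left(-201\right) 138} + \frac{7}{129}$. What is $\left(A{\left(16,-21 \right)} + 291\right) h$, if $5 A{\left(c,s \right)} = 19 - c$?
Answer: $\frac{198461907}{331315} \approx 599.01$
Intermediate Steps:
$A{\left(c,s \right)} = \frac{19}{5} - \frac{c}{5}$ ($A{\left(c,s \right)} = \frac{19 - c}{5} = \frac{19}{5} - \frac{c}{5}$)
$h = \frac{2450147}{1192734}$ ($h = 2 + \left(\frac{1}{\left(-201\right) 138} + \frac{7}{129}\right) = 2 + \left(\left(- \frac{1}{201}\right) \frac{1}{138} + 7 \cdot \frac{1}{129}\right) = 2 + \left(- \frac{1}{27738} + \frac{7}{129}\right) = 2 + \frac{64679}{1192734} = \frac{2450147}{1192734} \approx 2.0542$)
$\left(A{\left(16,-21 \right)} + 291\right) h = \left(\left(\frac{19}{5} - \frac{16}{5}\right) + 291\right) \frac{2450147}{1192734} = \left(\frac{3}{5} + 291\right) \frac{2450147}{1192734} = \frac{1458}{5} \cdot \frac{2450147}{1192734} = \frac{198461907}{331315}$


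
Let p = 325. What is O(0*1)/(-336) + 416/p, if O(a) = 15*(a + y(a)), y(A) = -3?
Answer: 3959/2800 ≈ 1.4139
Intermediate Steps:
O(a) = -45 + 15*a (O(a) = 15*(a - 3) = 15*(-3 + a) = -45 + 15*a)
O(0*1)/(-336) + 416/p = (-45 + 15*(0*1))/(-336) + 416/325 = (-45 + 15*0)*(-1/336) + 416*(1/325) = (-45 + 0)*(-1/336) + 32/25 = -45*(-1/336) + 32/25 = 15/112 + 32/25 = 3959/2800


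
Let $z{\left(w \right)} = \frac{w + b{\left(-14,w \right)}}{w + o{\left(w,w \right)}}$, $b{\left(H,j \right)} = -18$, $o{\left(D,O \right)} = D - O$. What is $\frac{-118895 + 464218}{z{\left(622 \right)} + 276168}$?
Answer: $\frac{9763223}{7808050} \approx 1.2504$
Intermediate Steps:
$z{\left(w \right)} = \frac{-18 + w}{w}$ ($z{\left(w \right)} = \frac{w - 18}{w + \left(w - w\right)} = \frac{-18 + w}{w + 0} = \frac{-18 + w}{w}$)
$\frac{-118895 + 464218}{z{\left(622 \right)} + 276168} = \frac{-118895 + 464218}{\frac{-18 + 622}{622} + 276168} = \frac{345323}{\frac{1}{622} \cdot 604 + 276168} = \frac{345323}{\frac{302}{311} + 276168} = \frac{345323}{\frac{85888550}{311}} = 345323 \cdot \frac{311}{85888550} = \frac{9763223}{7808050}$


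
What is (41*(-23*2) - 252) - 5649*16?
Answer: -92522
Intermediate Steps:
(41*(-23*2) - 252) - 5649*16 = (41*(-46) - 252) - 90384 = (-1886 - 252) - 90384 = -2138 - 90384 = -92522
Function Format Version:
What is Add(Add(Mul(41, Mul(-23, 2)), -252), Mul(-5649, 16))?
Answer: -92522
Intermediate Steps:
Add(Add(Mul(41, Mul(-23, 2)), -252), Mul(-5649, 16)) = Add(Add(Mul(41, -46), -252), -90384) = Add(Add(-1886, -252), -90384) = Add(-2138, -90384) = -92522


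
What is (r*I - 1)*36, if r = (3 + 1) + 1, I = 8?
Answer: 1404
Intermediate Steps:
r = 5 (r = 4 + 1 = 5)
(r*I - 1)*36 = (5*8 - 1)*36 = (40 - 1)*36 = 39*36 = 1404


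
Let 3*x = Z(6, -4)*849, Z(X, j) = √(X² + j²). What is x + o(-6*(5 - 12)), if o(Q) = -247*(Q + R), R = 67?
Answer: -26923 + 566*√13 ≈ -24882.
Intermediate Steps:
x = 566*√13 (x = (√(6² + (-4)²)*849)/3 = (√(36 + 16)*849)/3 = (√52*849)/3 = ((2*√13)*849)/3 = (1698*√13)/3 = 566*√13 ≈ 2040.7)
o(Q) = -16549 - 247*Q (o(Q) = -247*(Q + 67) = -247*(67 + Q) = -16549 - 247*Q)
x + o(-6*(5 - 12)) = 566*√13 + (-16549 - (-1482)*(5 - 12)) = 566*√13 + (-16549 - (-1482)*(-7)) = 566*√13 + (-16549 - 247*42) = 566*√13 + (-16549 - 10374) = 566*√13 - 26923 = -26923 + 566*√13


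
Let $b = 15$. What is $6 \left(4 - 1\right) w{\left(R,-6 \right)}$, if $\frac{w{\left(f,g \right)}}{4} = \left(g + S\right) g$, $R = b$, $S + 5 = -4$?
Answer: $6480$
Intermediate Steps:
$S = -9$ ($S = -5 - 4 = -9$)
$R = 15$
$w{\left(f,g \right)} = 4 g \left(-9 + g\right)$ ($w{\left(f,g \right)} = 4 \left(g - 9\right) g = 4 \left(-9 + g\right) g = 4 g \left(-9 + g\right)$)
$6 \left(4 - 1\right) w{\left(R,-6 \right)} = 6 \left(4 - 1\right) 4 \left(-6\right) \left(-9 - 6\right) = 6 \cdot 3 \cdot 4 \left(-6\right) \left(-15\right) = 18 \cdot 360 = 6480$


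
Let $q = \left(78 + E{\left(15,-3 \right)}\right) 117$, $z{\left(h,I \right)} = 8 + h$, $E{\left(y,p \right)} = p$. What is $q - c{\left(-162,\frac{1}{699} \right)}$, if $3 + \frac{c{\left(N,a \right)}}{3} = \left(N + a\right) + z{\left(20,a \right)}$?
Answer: $\frac{2140337}{233} \approx 9186.0$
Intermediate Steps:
$q = 8775$ ($q = \left(78 - 3\right) 117 = 75 \cdot 117 = 8775$)
$c{\left(N,a \right)} = 75 + 3 N + 3 a$ ($c{\left(N,a \right)} = -9 + 3 \left(\left(N + a\right) + \left(8 + 20\right)\right) = -9 + 3 \left(\left(N + a\right) + 28\right) = -9 + 3 \left(28 + N + a\right) = -9 + \left(84 + 3 N + 3 a\right) = 75 + 3 N + 3 a$)
$q - c{\left(-162,\frac{1}{699} \right)} = 8775 - \left(75 + 3 \left(-162\right) + \frac{3}{699}\right) = 8775 - \left(75 - 486 + 3 \cdot \frac{1}{699}\right) = 8775 - \left(75 - 486 + \frac{1}{233}\right) = 8775 - - \frac{95762}{233} = 8775 + \frac{95762}{233} = \frac{2140337}{233}$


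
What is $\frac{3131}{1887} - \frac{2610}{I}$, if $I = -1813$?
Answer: $\frac{286529}{92463} \approx 3.0989$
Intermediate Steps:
$\frac{3131}{1887} - \frac{2610}{I} = \frac{3131}{1887} - \frac{2610}{-1813} = 3131 \cdot \frac{1}{1887} - - \frac{2610}{1813} = \frac{3131}{1887} + \frac{2610}{1813} = \frac{286529}{92463}$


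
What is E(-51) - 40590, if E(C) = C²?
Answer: -37989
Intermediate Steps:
E(-51) - 40590 = (-51)² - 40590 = 2601 - 40590 = -37989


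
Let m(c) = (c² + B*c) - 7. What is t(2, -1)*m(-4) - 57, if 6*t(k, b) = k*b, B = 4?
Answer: -164/3 ≈ -54.667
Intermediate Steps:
t(k, b) = b*k/6 (t(k, b) = (k*b)/6 = (b*k)/6 = b*k/6)
m(c) = -7 + c² + 4*c (m(c) = (c² + 4*c) - 7 = -7 + c² + 4*c)
t(2, -1)*m(-4) - 57 = ((⅙)*(-1)*2)*(-7 + (-4)² + 4*(-4)) - 57 = -(-7 + 16 - 16)/3 - 57 = -⅓*(-7) - 57 = 7/3 - 57 = -164/3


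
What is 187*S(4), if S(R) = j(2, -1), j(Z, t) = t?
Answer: -187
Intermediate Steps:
S(R) = -1
187*S(4) = 187*(-1) = -187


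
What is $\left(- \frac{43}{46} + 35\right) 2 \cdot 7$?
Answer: $\frac{10969}{23} \approx 476.91$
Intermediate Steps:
$\left(- \frac{43}{46} + 35\right) 2 \cdot 7 = \left(\left(-43\right) \frac{1}{46} + 35\right) 14 = \left(- \frac{43}{46} + 35\right) 14 = \frac{1567}{46} \cdot 14 = \frac{10969}{23}$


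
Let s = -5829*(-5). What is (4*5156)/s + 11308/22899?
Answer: 89093404/74154595 ≈ 1.2015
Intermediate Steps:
s = 29145
(4*5156)/s + 11308/22899 = (4*5156)/29145 + 11308/22899 = 20624*(1/29145) + 11308*(1/22899) = 20624/29145 + 11308/22899 = 89093404/74154595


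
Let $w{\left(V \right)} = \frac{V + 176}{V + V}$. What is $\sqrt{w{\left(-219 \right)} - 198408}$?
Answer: $\frac{i \sqrt{38063365518}}{438} \approx 445.43 i$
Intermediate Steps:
$w{\left(V \right)} = \frac{176 + V}{2 V}$
$\sqrt{w{\left(-219 \right)} - 198408} = \sqrt{\frac{176 - 219}{2 \left(-219\right)} - 198408} = \sqrt{\frac{1}{2} \left(- \frac{1}{219}\right) \left(-43\right) - 198408} = \sqrt{\frac{43}{438} - 198408} = \sqrt{- \frac{86902661}{438}} = \frac{i \sqrt{38063365518}}{438}$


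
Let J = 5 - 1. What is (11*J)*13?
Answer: 572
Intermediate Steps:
J = 4
(11*J)*13 = (11*4)*13 = 44*13 = 572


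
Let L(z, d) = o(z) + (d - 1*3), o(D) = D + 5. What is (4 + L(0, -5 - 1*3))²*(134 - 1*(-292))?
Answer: 1704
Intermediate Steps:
o(D) = 5 + D
L(z, d) = 2 + d + z (L(z, d) = (5 + z) + (d - 1*3) = (5 + z) + (d - 3) = (5 + z) + (-3 + d) = 2 + d + z)
(4 + L(0, -5 - 1*3))²*(134 - 1*(-292)) = (4 + (2 + (-5 - 1*3) + 0))²*(134 - 1*(-292)) = (4 + (2 + (-5 - 3) + 0))²*(134 + 292) = (4 + (2 - 8 + 0))²*426 = (4 - 6)²*426 = (-2)²*426 = 4*426 = 1704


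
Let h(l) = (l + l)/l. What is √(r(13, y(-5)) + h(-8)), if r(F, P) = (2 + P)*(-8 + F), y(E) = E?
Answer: I*√13 ≈ 3.6056*I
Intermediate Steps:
r(F, P) = (-8 + F)*(2 + P)
h(l) = 2 (h(l) = (2*l)/l = 2)
√(r(13, y(-5)) + h(-8)) = √((-16 - 8*(-5) + 2*13 + 13*(-5)) + 2) = √((-16 + 40 + 26 - 65) + 2) = √(-15 + 2) = √(-13) = I*√13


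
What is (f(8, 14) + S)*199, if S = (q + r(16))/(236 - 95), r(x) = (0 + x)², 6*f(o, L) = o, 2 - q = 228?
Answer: 43382/141 ≈ 307.67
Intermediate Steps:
q = -226 (q = 2 - 1*228 = 2 - 228 = -226)
f(o, L) = o/6
r(x) = x²
S = 10/47 (S = (-226 + 16²)/(236 - 95) = (-226 + 256)/141 = 30*(1/141) = 10/47 ≈ 0.21277)
(f(8, 14) + S)*199 = ((⅙)*8 + 10/47)*199 = (4/3 + 10/47)*199 = (218/141)*199 = 43382/141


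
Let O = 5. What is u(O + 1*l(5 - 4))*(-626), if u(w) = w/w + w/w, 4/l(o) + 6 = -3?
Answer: -1252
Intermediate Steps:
l(o) = -4/9 (l(o) = 4/(-6 - 3) = 4/(-9) = 4*(-⅑) = -4/9)
u(w) = 2 (u(w) = 1 + 1 = 2)
u(O + 1*l(5 - 4))*(-626) = 2*(-626) = -1252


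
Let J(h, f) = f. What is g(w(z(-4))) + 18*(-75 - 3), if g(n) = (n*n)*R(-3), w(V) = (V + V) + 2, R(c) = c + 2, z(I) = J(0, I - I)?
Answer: -1408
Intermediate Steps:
z(I) = 0 (z(I) = I - I = 0)
R(c) = 2 + c
w(V) = 2 + 2*V (w(V) = 2*V + 2 = 2 + 2*V)
g(n) = -n² (g(n) = (n*n)*(2 - 3) = n²*(-1) = -n²)
g(w(z(-4))) + 18*(-75 - 3) = -(2 + 2*0)² + 18*(-75 - 3) = -(2 + 0)² + 18*(-78) = -1*2² - 1404 = -1*4 - 1404 = -4 - 1404 = -1408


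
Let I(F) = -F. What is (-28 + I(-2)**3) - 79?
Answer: -99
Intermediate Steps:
(-28 + I(-2)**3) - 79 = (-28 + (-1*(-2))**3) - 79 = (-28 + 2**3) - 79 = (-28 + 8) - 79 = -20 - 79 = -99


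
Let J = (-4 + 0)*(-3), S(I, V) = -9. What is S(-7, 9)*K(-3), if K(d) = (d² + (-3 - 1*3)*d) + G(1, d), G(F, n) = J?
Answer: -351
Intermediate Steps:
J = 12 (J = -4*(-3) = 12)
G(F, n) = 12
K(d) = 12 + d² - 6*d (K(d) = (d² + (-3 - 1*3)*d) + 12 = (d² + (-3 - 3)*d) + 12 = (d² - 6*d) + 12 = 12 + d² - 6*d)
S(-7, 9)*K(-3) = -9*(12 + (-3)² - 6*(-3)) = -9*(12 + 9 + 18) = -9*39 = -351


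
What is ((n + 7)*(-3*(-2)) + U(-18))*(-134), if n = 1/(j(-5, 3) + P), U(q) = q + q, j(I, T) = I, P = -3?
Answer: -1407/2 ≈ -703.50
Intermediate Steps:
U(q) = 2*q
n = -⅛ (n = 1/(-5 - 3) = 1/(-8) = -⅛ ≈ -0.12500)
((n + 7)*(-3*(-2)) + U(-18))*(-134) = ((-⅛ + 7)*(-3*(-2)) + 2*(-18))*(-134) = ((55/8)*6 - 36)*(-134) = (165/4 - 36)*(-134) = (21/4)*(-134) = -1407/2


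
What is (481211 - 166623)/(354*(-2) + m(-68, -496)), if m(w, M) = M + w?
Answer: -78647/318 ≈ -247.32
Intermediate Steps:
(481211 - 166623)/(354*(-2) + m(-68, -496)) = (481211 - 166623)/(354*(-2) + (-496 - 68)) = 314588/(-708 - 564) = 314588/(-1272) = 314588*(-1/1272) = -78647/318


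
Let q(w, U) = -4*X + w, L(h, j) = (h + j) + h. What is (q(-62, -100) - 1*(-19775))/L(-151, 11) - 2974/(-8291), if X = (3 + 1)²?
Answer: -162044425/2412681 ≈ -67.164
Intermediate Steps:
X = 16 (X = 4² = 16)
L(h, j) = j + 2*h
q(w, U) = -64 + w (q(w, U) = -4*16 + w = -64 + w)
(q(-62, -100) - 1*(-19775))/L(-151, 11) - 2974/(-8291) = ((-64 - 62) - 1*(-19775))/(11 + 2*(-151)) - 2974/(-8291) = (-126 + 19775)/(11 - 302) - 2974*(-1/8291) = 19649/(-291) + 2974/8291 = 19649*(-1/291) + 2974/8291 = -19649/291 + 2974/8291 = -162044425/2412681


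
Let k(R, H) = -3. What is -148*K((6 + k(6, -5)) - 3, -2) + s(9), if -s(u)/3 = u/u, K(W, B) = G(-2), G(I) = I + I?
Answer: 589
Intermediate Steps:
G(I) = 2*I
K(W, B) = -4 (K(W, B) = 2*(-2) = -4)
s(u) = -3 (s(u) = -3*u/u = -3*1 = -3)
-148*K((6 + k(6, -5)) - 3, -2) + s(9) = -148*(-4) - 3 = 592 - 3 = 589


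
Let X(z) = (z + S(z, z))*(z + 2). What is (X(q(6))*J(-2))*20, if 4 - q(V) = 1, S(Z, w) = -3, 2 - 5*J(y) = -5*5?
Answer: 0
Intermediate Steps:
J(y) = 27/5 (J(y) = ⅖ - (-1)*5 = ⅖ - ⅕*(-25) = ⅖ + 5 = 27/5)
q(V) = 3 (q(V) = 4 - 1*1 = 4 - 1 = 3)
X(z) = (-3 + z)*(2 + z) (X(z) = (z - 3)*(z + 2) = (-3 + z)*(2 + z))
(X(q(6))*J(-2))*20 = ((-6 + 3² - 1*3)*(27/5))*20 = ((-6 + 9 - 3)*(27/5))*20 = (0*(27/5))*20 = 0*20 = 0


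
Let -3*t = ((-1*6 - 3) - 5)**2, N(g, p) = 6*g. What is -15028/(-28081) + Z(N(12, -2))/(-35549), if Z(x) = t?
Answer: 1608194992/2994754407 ≈ 0.53700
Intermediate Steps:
t = -196/3 (t = -((-1*6 - 3) - 5)**2/3 = -((-6 - 3) - 5)**2/3 = -(-9 - 5)**2/3 = -1/3*(-14)**2 = -1/3*196 = -196/3 ≈ -65.333)
Z(x) = -196/3
-15028/(-28081) + Z(N(12, -2))/(-35549) = -15028/(-28081) - 196/3/(-35549) = -15028*(-1/28081) - 196/3*(-1/35549) = 15028/28081 + 196/106647 = 1608194992/2994754407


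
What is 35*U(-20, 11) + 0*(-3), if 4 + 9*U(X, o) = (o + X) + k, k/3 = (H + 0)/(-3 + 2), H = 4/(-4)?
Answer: -350/9 ≈ -38.889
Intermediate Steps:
H = -1 (H = 4*(-1/4) = -1)
k = 3 (k = 3*((-1 + 0)/(-3 + 2)) = 3*(-1/(-1)) = 3*(-1*(-1)) = 3*1 = 3)
U(X, o) = -1/9 + X/9 + o/9 (U(X, o) = -4/9 + ((o + X) + 3)/9 = -4/9 + ((X + o) + 3)/9 = -4/9 + (3 + X + o)/9 = -4/9 + (1/3 + X/9 + o/9) = -1/9 + X/9 + o/9)
35*U(-20, 11) + 0*(-3) = 35*(-1/9 + (1/9)*(-20) + (1/9)*11) + 0*(-3) = 35*(-1/9 - 20/9 + 11/9) + 0 = 35*(-10/9) + 0 = -350/9 + 0 = -350/9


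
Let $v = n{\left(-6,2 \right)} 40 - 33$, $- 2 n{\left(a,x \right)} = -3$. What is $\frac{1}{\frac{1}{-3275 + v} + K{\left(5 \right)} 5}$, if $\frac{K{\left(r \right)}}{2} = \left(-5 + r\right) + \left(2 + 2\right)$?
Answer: $\frac{3248}{129919} \approx 0.025$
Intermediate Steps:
$n{\left(a,x \right)} = \frac{3}{2}$ ($n{\left(a,x \right)} = \left(- \frac{1}{2}\right) \left(-3\right) = \frac{3}{2}$)
$K{\left(r \right)} = -2 + 2 r$ ($K{\left(r \right)} = 2 \left(\left(-5 + r\right) + \left(2 + 2\right)\right) = 2 \left(\left(-5 + r\right) + 4\right) = 2 \left(-1 + r\right) = -2 + 2 r$)
$v = 27$ ($v = \frac{3}{2} \cdot 40 - 33 = 60 - 33 = 27$)
$\frac{1}{\frac{1}{-3275 + v} + K{\left(5 \right)} 5} = \frac{1}{\frac{1}{-3275 + 27} + \left(-2 + 2 \cdot 5\right) 5} = \frac{1}{\frac{1}{-3248} + \left(-2 + 10\right) 5} = \frac{1}{- \frac{1}{3248} + 8 \cdot 5} = \frac{1}{- \frac{1}{3248} + 40} = \frac{1}{\frac{129919}{3248}} = \frac{3248}{129919}$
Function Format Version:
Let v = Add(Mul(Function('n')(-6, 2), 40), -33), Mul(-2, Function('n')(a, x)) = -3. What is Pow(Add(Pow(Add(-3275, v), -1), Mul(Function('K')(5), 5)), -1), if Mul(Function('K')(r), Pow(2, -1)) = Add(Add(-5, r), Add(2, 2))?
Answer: Rational(3248, 129919) ≈ 0.025000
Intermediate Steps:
Function('n')(a, x) = Rational(3, 2) (Function('n')(a, x) = Mul(Rational(-1, 2), -3) = Rational(3, 2))
Function('K')(r) = Add(-2, Mul(2, r)) (Function('K')(r) = Mul(2, Add(Add(-5, r), Add(2, 2))) = Mul(2, Add(Add(-5, r), 4)) = Mul(2, Add(-1, r)) = Add(-2, Mul(2, r)))
v = 27 (v = Add(Mul(Rational(3, 2), 40), -33) = Add(60, -33) = 27)
Pow(Add(Pow(Add(-3275, v), -1), Mul(Function('K')(5), 5)), -1) = Pow(Add(Pow(Add(-3275, 27), -1), Mul(Add(-2, Mul(2, 5)), 5)), -1) = Pow(Add(Pow(-3248, -1), Mul(Add(-2, 10), 5)), -1) = Pow(Add(Rational(-1, 3248), Mul(8, 5)), -1) = Pow(Add(Rational(-1, 3248), 40), -1) = Pow(Rational(129919, 3248), -1) = Rational(3248, 129919)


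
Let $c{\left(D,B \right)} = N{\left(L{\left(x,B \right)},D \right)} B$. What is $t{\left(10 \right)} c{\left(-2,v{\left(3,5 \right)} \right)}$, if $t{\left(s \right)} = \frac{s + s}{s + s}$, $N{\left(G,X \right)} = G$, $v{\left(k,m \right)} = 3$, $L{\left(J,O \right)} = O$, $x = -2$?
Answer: $9$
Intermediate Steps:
$c{\left(D,B \right)} = B^{2}$ ($c{\left(D,B \right)} = B B = B^{2}$)
$t{\left(s \right)} = 1$ ($t{\left(s \right)} = \frac{2 s}{2 s} = 2 s \frac{1}{2 s} = 1$)
$t{\left(10 \right)} c{\left(-2,v{\left(3,5 \right)} \right)} = 1 \cdot 3^{2} = 1 \cdot 9 = 9$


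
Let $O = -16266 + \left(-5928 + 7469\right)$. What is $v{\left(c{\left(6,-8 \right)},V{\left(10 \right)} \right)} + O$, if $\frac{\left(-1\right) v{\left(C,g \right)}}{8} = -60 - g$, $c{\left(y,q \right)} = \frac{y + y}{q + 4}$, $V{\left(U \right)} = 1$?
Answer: $-14237$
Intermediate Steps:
$c{\left(y,q \right)} = \frac{2 y}{4 + q}$
$v{\left(C,g \right)} = 480 + 8 g$ ($v{\left(C,g \right)} = - 8 \left(-60 - g\right) = 480 + 8 g$)
$O = -14725$ ($O = -16266 + 1541 = -14725$)
$v{\left(c{\left(6,-8 \right)},V{\left(10 \right)} \right)} + O = \left(480 + 8 \cdot 1\right) - 14725 = \left(480 + 8\right) - 14725 = 488 - 14725 = -14237$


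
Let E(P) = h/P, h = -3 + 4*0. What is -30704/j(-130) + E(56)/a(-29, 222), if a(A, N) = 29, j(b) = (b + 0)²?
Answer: -12478499/6861400 ≈ -1.8187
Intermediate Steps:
h = -3 (h = -3 + 0 = -3)
j(b) = b²
E(P) = -3/P
-30704/j(-130) + E(56)/a(-29, 222) = -30704/((-130)²) - 3/56/29 = -30704/16900 - 3*1/56*(1/29) = -30704*1/16900 - 3/56*1/29 = -7676/4225 - 3/1624 = -12478499/6861400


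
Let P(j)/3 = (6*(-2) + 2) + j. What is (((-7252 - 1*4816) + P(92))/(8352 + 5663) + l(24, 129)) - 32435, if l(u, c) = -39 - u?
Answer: -455471292/14015 ≈ -32499.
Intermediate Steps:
P(j) = -30 + 3*j (P(j) = 3*((6*(-2) + 2) + j) = 3*((-12 + 2) + j) = 3*(-10 + j) = -30 + 3*j)
(((-7252 - 1*4816) + P(92))/(8352 + 5663) + l(24, 129)) - 32435 = (((-7252 - 1*4816) + (-30 + 3*92))/(8352 + 5663) + (-39 - 1*24)) - 32435 = (((-7252 - 4816) + (-30 + 276))/14015 + (-39 - 24)) - 32435 = ((-12068 + 246)*(1/14015) - 63) - 32435 = (-11822*1/14015 - 63) - 32435 = (-11822/14015 - 63) - 32435 = -894767/14015 - 32435 = -455471292/14015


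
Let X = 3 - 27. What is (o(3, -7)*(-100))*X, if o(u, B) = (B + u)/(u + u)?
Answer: -1600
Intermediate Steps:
o(u, B) = (B + u)/(2*u) (o(u, B) = (B + u)/((2*u)) = (B + u)*(1/(2*u)) = (B + u)/(2*u))
X = -24
(o(3, -7)*(-100))*X = (((½)*(-7 + 3)/3)*(-100))*(-24) = (((½)*(⅓)*(-4))*(-100))*(-24) = -⅔*(-100)*(-24) = (200/3)*(-24) = -1600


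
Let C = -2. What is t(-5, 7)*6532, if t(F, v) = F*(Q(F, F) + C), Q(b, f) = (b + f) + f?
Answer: 555220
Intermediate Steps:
Q(b, f) = b + 2*f
t(F, v) = F*(-2 + 3*F) (t(F, v) = F*((F + 2*F) - 2) = F*(3*F - 2) = F*(-2 + 3*F))
t(-5, 7)*6532 = -5*(-2 + 3*(-5))*6532 = -5*(-2 - 15)*6532 = -5*(-17)*6532 = 85*6532 = 555220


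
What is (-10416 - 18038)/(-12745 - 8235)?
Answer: 14227/10490 ≈ 1.3562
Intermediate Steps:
(-10416 - 18038)/(-12745 - 8235) = -28454/(-20980) = -28454*(-1/20980) = 14227/10490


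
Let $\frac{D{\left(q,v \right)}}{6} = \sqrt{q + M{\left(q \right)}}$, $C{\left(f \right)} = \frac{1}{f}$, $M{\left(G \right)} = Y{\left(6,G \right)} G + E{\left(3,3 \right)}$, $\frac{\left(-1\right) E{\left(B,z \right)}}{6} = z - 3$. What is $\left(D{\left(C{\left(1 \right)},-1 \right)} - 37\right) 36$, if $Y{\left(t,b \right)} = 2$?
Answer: $-1332 + 216 \sqrt{3} \approx -957.88$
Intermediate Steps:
$E{\left(B,z \right)} = 18 - 6 z$ ($E{\left(B,z \right)} = - 6 \left(z - 3\right) = - 6 \left(-3 + z\right) = 18 - 6 z$)
$M{\left(G \right)} = 2 G$ ($M{\left(G \right)} = 2 G + \left(18 - 18\right) = 2 G + 0 = 2 G$)
$D{\left(q,v \right)} = 6 \sqrt{3} \sqrt{q}$ ($D{\left(q,v \right)} = 6 \sqrt{q + 2 q} = 6 \sqrt{3 q} = 6 \sqrt{3} \sqrt{q}$)
$\left(D{\left(C{\left(1 \right)},-1 \right)} - 37\right) 36 = \left(6 \sqrt{3} \sqrt{1^{-1}} - 37\right) 36 = \left(6 \sqrt{3} \sqrt{1} - 37\right) 36 = \left(6 \sqrt{3} \cdot 1 - 37\right) 36 = \left(6 \sqrt{3} - 37\right) 36 = \left(-37 + 6 \sqrt{3}\right) 36 = -1332 + 216 \sqrt{3}$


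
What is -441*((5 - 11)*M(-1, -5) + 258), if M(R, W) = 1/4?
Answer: -226233/2 ≈ -1.1312e+5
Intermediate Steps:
M(R, W) = ¼
-441*((5 - 11)*M(-1, -5) + 258) = -441*((5 - 11)*(¼) + 258) = -441*(-6*¼ + 258) = -441*(-3/2 + 258) = -441*513/2 = -226233/2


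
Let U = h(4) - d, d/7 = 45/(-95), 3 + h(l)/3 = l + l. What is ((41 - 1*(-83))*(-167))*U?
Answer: -7206384/19 ≈ -3.7928e+5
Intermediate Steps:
h(l) = -9 + 6*l (h(l) = -9 + 3*(l + l) = -9 + 3*(2*l) = -9 + 6*l)
d = -63/19 (d = 7*(45/(-95)) = 7*(45*(-1/95)) = 7*(-9/19) = -63/19 ≈ -3.3158)
U = 348/19 (U = (-9 + 6*4) - 1*(-63/19) = (-9 + 24) + 63/19 = 15 + 63/19 = 348/19 ≈ 18.316)
((41 - 1*(-83))*(-167))*U = ((41 - 1*(-83))*(-167))*(348/19) = ((41 + 83)*(-167))*(348/19) = (124*(-167))*(348/19) = -20708*348/19 = -7206384/19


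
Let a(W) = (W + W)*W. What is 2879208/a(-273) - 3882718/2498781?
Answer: 367542225878/20692405461 ≈ 17.762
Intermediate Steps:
a(W) = 2*W**2 (a(W) = (2*W)*W = 2*W**2)
2879208/a(-273) - 3882718/2498781 = 2879208/((2*(-273)**2)) - 3882718/2498781 = 2879208/((2*74529)) - 3882718*1/2498781 = 2879208/149058 - 3882718/2498781 = 2879208*(1/149058) - 3882718/2498781 = 159956/8281 - 3882718/2498781 = 367542225878/20692405461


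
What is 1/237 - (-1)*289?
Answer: 68494/237 ≈ 289.00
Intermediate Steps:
1/237 - (-1)*289 = 1/237 - 1*(-289) = 1/237 + 289 = 68494/237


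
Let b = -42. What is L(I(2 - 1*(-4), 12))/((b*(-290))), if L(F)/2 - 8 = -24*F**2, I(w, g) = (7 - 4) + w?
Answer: -968/3045 ≈ -0.31790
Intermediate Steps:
I(w, g) = 3 + w
L(F) = 16 - 48*F**2 (L(F) = 16 + 2*(-24*F**2) = 16 - 48*F**2)
L(I(2 - 1*(-4), 12))/((b*(-290))) = (16 - 48*(3 + (2 - 1*(-4)))**2)/((-42*(-290))) = (16 - 48*(3 + (2 + 4))**2)/12180 = (16 - 48*(3 + 6)**2)*(1/12180) = (16 - 48*9**2)*(1/12180) = (16 - 48*81)*(1/12180) = (16 - 3888)*(1/12180) = -3872*1/12180 = -968/3045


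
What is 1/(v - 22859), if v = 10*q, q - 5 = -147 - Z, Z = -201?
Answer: -1/22269 ≈ -4.4905e-5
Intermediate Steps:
q = 59 (q = 5 + (-147 - 1*(-201)) = 5 + (-147 + 201) = 5 + 54 = 59)
v = 590 (v = 10*59 = 590)
1/(v - 22859) = 1/(590 - 22859) = 1/(-22269) = -1/22269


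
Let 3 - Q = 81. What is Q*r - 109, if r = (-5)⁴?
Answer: -48859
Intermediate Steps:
r = 625
Q = -78 (Q = 3 - 1*81 = 3 - 81 = -78)
Q*r - 109 = -78*625 - 109 = -48750 - 109 = -48859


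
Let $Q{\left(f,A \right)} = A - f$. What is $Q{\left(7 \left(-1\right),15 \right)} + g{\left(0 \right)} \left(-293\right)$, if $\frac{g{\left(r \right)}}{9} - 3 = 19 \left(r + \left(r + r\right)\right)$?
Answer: $-7889$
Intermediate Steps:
$g{\left(r \right)} = 27 + 513 r$ ($g{\left(r \right)} = 27 + 9 \cdot 19 \left(r + \left(r + r\right)\right) = 27 + 9 \cdot 19 \left(r + 2 r\right) = 27 + 9 \cdot 19 \cdot 3 r = 27 + 9 \cdot 57 r = 27 + 513 r$)
$Q{\left(7 \left(-1\right),15 \right)} + g{\left(0 \right)} \left(-293\right) = \left(15 - 7 \left(-1\right)\right) + \left(27 + 513 \cdot 0\right) \left(-293\right) = \left(15 - -7\right) + \left(27 + 0\right) \left(-293\right) = \left(15 + 7\right) + 27 \left(-293\right) = 22 - 7911 = -7889$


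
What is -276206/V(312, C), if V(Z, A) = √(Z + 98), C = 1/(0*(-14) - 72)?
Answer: -138103*√410/205 ≈ -13641.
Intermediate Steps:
C = -1/72 (C = 1/(0 - 72) = 1/(-72) = -1/72 ≈ -0.013889)
V(Z, A) = √(98 + Z)
-276206/V(312, C) = -276206/√(98 + 312) = -276206*√410/410 = -138103*√410/205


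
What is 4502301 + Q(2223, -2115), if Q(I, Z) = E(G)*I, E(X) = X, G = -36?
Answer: 4422273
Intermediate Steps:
Q(I, Z) = -36*I
4502301 + Q(2223, -2115) = 4502301 - 36*2223 = 4502301 - 80028 = 4422273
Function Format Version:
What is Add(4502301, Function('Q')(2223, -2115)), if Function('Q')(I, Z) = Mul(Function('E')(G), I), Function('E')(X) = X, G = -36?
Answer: 4422273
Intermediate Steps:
Function('Q')(I, Z) = Mul(-36, I)
Add(4502301, Function('Q')(2223, -2115)) = Add(4502301, Mul(-36, 2223)) = Add(4502301, -80028) = 4422273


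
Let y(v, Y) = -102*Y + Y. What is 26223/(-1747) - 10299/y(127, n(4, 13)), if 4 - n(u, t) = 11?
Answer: -36532014/1235129 ≈ -29.577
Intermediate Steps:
n(u, t) = -7 (n(u, t) = 4 - 1*11 = 4 - 11 = -7)
y(v, Y) = -101*Y
26223/(-1747) - 10299/y(127, n(4, 13)) = 26223/(-1747) - 10299/((-101*(-7))) = 26223*(-1/1747) - 10299/707 = -26223/1747 - 10299*1/707 = -26223/1747 - 10299/707 = -36532014/1235129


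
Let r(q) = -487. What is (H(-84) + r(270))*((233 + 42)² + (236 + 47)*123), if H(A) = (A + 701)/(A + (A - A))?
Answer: -2292885925/42 ≈ -5.4593e+7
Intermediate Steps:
H(A) = (701 + A)/A (H(A) = (701 + A)/(A + 0) = (701 + A)/A)
(H(-84) + r(270))*((233 + 42)² + (236 + 47)*123) = ((701 - 84)/(-84) - 487)*((233 + 42)² + (236 + 47)*123) = (-1/84*617 - 487)*(275² + 283*123) = (-617/84 - 487)*(75625 + 34809) = -41525/84*110434 = -2292885925/42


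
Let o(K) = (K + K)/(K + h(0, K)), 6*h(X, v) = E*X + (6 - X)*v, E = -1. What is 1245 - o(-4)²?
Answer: 1244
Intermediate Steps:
h(X, v) = -X/6 + v*(6 - X)/6 (h(X, v) = (-X + (6 - X)*v)/6 = (-X + v*(6 - X))/6 = -X/6 + v*(6 - X)/6)
o(K) = 1 (o(K) = (K + K)/(K + (K - ⅙*0 - ⅙*0*K)) = (2*K)/(K + (K + 0 + 0)) = (2*K)/(K + K) = (2*K)/((2*K)) = (2*K)*(1/(2*K)) = 1)
1245 - o(-4)² = 1245 - 1*1² = 1245 - 1*1 = 1245 - 1 = 1244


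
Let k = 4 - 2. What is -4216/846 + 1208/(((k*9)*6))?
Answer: 7870/1269 ≈ 6.2017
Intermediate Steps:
k = 2
-4216/846 + 1208/(((k*9)*6)) = -4216/846 + 1208/(((2*9)*6)) = -4216*1/846 + 1208/((18*6)) = -2108/423 + 1208/108 = -2108/423 + 1208*(1/108) = -2108/423 + 302/27 = 7870/1269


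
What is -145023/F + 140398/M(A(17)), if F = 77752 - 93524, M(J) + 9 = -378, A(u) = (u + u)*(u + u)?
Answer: -2158233355/6103764 ≈ -353.59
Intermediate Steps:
A(u) = 4*u² (A(u) = (2*u)*(2*u) = 4*u²)
M(J) = -387 (M(J) = -9 - 378 = -387)
F = -15772
-145023/F + 140398/M(A(17)) = -145023/(-15772) + 140398/(-387) = -145023*(-1/15772) + 140398*(-1/387) = 145023/15772 - 140398/387 = -2158233355/6103764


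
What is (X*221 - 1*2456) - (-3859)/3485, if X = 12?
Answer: 40407/205 ≈ 197.11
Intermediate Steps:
(X*221 - 1*2456) - (-3859)/3485 = (12*221 - 1*2456) - (-3859)/3485 = (2652 - 2456) - (-3859)/3485 = 196 - 1*(-227/205) = 196 + 227/205 = 40407/205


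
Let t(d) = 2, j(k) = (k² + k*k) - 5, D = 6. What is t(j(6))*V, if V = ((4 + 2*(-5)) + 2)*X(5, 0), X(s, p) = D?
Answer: -48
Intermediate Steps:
X(s, p) = 6
j(k) = -5 + 2*k² (j(k) = (k² + k²) - 5 = 2*k² - 5 = -5 + 2*k²)
V = -24 (V = ((4 + 2*(-5)) + 2)*6 = ((4 - 10) + 2)*6 = (-6 + 2)*6 = -4*6 = -24)
t(j(6))*V = 2*(-24) = -48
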